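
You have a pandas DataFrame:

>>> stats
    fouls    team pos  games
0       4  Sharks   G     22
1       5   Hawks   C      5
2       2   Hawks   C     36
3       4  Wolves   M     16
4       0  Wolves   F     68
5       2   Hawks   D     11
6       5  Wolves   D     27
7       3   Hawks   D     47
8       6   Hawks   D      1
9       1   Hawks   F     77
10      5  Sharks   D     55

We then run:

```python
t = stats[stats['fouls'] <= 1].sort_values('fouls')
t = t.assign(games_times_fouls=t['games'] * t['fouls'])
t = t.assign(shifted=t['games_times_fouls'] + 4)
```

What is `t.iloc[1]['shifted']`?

filter rows where fouls <= 1:
   fouls    team pos  games
4      0  Wolves   F     68
9      1   Hawks   F     77
sort by fouls:
   fouls    team pos  games
4      0  Wolves   F     68
9      1   Hawks   F     77
add column games_times_fouls = t['games'] * t['fouls']:
   fouls    team pos  games  games_times_fouls
4      0  Wolves   F     68                  0
9      1   Hawks   F     77                 77
add column shifted = t['games_times_fouls'] + 4:
   fouls    team pos  games  games_times_fouls  shifted
4      0  Wolves   F     68                  0        4
9      1   Hawks   F     77                 77       81
So iloc[1]['shifted'] = 81.

81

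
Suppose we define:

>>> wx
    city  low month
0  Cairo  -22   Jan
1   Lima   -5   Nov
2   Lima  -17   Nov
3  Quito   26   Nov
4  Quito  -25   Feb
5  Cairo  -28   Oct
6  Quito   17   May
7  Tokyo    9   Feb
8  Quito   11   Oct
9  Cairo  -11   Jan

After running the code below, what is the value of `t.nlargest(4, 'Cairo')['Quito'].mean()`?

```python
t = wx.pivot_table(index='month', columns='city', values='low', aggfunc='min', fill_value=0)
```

4.5

pivot: rows=month, cols=city, min(low):
city   Cairo  Lima  Quito  Tokyo
month                           
Feb        0     0    -25      9
Jan      -22     0      0      0
May        0     0     17      0
Nov        0   -17     26      0
Oct      -28     0     11      0
take 4 rows with largest Cairo:
city   Cairo  Lima  Quito  Tokyo
month                           
Feb        0     0    -25      9
May        0     0     17      0
Nov        0   -17     26      0
Jan      -22     0      0      0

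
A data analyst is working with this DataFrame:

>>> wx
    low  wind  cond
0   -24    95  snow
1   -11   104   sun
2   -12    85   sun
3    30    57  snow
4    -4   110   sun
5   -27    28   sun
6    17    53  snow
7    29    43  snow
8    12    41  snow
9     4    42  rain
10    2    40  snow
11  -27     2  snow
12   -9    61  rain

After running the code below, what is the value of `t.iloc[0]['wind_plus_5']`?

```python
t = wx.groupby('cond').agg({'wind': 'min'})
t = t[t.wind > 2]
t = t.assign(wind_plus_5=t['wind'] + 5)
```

47

group by cond, min of wind:
      wind
cond      
rain    42
snow     2
sun     28
filter rows where wind > 2:
      wind
cond      
rain    42
sun     28
add column wind_plus_5 = t['wind'] + 5:
      wind  wind_plus_5
cond                   
rain    42           47
sun     28           33
value at position 0, column 'wind_plus_5' → 47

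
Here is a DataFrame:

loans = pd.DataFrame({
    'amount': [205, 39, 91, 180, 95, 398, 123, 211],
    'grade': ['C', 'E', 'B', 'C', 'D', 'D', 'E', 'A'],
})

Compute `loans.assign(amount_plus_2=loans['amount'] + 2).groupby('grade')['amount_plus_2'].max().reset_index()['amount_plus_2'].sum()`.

1038

add column amount_plus_2 = loans['amount'] + 2:
   amount grade  amount_plus_2
0     205     C            207
1      39     E             41
2      91     B             93
3     180     C            182
4      95     D             97
5     398     D            400
6     123     E            125
7     211     A            213
group by grade, max of amount_plus_2:
grade
A    213
B     93
C    207
D    400
E    125
Name: amount_plus_2, dtype: int64
reset_index():
  grade  amount_plus_2
0     A            213
1     B             93
2     C            207
3     D            400
4     E            125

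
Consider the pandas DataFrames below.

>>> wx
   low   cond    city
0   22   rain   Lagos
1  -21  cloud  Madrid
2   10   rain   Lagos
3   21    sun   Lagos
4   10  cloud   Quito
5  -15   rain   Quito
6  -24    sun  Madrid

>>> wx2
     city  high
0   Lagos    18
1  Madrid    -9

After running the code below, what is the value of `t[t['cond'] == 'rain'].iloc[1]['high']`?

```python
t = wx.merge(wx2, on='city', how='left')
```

merge on 'city' (how='left') → 7 rows:
   low   cond    city  high
0   22   rain   Lagos  18.0
1  -21  cloud  Madrid  -9.0
2   10   rain   Lagos  18.0
3   21    sun   Lagos  18.0
4   10  cloud   Quito   NaN
5  -15   rain   Quito   NaN
6  -24    sun  Madrid  -9.0
filter rows where cond == 'rain':
   low  cond   city  high
0   22  rain  Lagos  18.0
2   10  rain  Lagos  18.0
5  -15  rain  Quito   NaN
Then the value at position 1, column 'high': 18.0

18.0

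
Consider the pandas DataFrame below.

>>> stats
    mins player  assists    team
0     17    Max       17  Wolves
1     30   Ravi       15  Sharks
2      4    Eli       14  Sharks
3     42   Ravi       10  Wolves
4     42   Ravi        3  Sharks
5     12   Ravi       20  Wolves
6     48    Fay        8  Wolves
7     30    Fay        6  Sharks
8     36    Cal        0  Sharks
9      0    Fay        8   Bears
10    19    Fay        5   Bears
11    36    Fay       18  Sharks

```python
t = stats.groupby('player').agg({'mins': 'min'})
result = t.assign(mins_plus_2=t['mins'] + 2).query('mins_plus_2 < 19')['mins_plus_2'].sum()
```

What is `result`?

22

group by player, min of mins:
        mins
player      
Cal       36
Eli        4
Fay        0
Max       17
Ravi      12
add column mins_plus_2 = t['mins'] + 2:
        mins  mins_plus_2
player                   
Cal       36           38
Eli        4            6
Fay        0            2
Max       17           19
Ravi      12           14
filter rows where mins_plus_2 < 19:
        mins  mins_plus_2
player                   
Eli        4            6
Fay        0            2
Ravi      12           14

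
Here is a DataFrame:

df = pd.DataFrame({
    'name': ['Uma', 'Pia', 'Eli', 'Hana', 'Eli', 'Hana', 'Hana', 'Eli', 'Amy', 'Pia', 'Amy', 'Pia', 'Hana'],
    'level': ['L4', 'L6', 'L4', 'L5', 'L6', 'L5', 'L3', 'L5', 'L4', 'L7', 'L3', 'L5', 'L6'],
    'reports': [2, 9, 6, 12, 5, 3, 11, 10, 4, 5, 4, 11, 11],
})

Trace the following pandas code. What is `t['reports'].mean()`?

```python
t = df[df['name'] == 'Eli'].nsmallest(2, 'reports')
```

filter rows where name == 'Eli':
  name level  reports
2  Eli    L4        6
4  Eli    L6        5
7  Eli    L5       10
take 2 rows with smallest reports:
  name level  reports
4  Eli    L6        5
2  Eli    L4        6
The mean of column 'reports' is 5.5.

5.5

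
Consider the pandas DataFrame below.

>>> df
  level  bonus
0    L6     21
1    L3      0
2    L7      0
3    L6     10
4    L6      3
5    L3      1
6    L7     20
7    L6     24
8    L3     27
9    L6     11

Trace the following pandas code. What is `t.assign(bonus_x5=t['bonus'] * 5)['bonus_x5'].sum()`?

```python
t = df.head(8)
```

395

take first 8 rows:
  level  bonus
0    L6     21
1    L3      0
2    L7      0
3    L6     10
4    L6      3
5    L3      1
6    L7     20
7    L6     24
add column bonus_x5 = t['bonus'] * 5:
  level  bonus  bonus_x5
0    L6     21       105
1    L3      0         0
2    L7      0         0
3    L6     10        50
4    L6      3        15
5    L3      1         5
6    L7     20       100
7    L6     24       120
Hence 395.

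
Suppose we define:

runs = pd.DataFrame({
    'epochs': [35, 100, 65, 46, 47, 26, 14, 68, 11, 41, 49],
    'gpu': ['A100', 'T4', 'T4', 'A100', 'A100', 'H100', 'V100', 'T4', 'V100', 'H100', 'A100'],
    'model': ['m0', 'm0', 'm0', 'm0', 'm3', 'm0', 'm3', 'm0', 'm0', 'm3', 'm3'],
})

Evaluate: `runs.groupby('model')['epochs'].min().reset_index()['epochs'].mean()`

group by model, min of epochs:
model
m0    11
m3    14
Name: epochs, dtype: int64
reset_index():
  model  epochs
0    m0      11
1    m3      14

12.5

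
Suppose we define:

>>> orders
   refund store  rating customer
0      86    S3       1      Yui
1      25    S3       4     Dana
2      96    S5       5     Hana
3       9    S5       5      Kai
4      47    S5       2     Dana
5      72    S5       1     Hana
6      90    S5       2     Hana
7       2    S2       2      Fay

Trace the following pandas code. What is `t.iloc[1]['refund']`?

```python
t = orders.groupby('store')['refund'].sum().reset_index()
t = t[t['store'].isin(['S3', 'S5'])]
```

314

group by store, sum of refund:
store
S2      2
S3    111
S5    314
Name: refund, dtype: int64
reset_index():
  store  refund
0    S2       2
1    S3     111
2    S5     314
filter rows where store in ['S3', 'S5']:
  store  refund
1    S3     111
2    S5     314
The value at position 1, column 'refund' is 314.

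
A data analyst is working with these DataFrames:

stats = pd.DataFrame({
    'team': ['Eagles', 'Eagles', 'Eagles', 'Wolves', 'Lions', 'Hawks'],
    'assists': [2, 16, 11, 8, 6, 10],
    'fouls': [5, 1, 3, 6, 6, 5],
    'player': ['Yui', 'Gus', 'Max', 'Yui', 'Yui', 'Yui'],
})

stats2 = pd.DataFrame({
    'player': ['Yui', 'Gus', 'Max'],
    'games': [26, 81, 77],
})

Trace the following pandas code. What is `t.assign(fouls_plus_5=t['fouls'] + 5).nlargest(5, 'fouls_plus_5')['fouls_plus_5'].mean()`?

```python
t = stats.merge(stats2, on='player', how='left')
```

merge on 'player' (how='left') → 6 rows:
     team  assists  fouls player  games
0  Eagles        2      5    Yui     26
1  Eagles       16      1    Gus     81
2  Eagles       11      3    Max     77
3  Wolves        8      6    Yui     26
4   Lions        6      6    Yui     26
5   Hawks       10      5    Yui     26
add column fouls_plus_5 = t['fouls'] + 5:
     team  assists  fouls player  games  fouls_plus_5
0  Eagles        2      5    Yui     26            10
1  Eagles       16      1    Gus     81             6
2  Eagles       11      3    Max     77             8
3  Wolves        8      6    Yui     26            11
4   Lions        6      6    Yui     26            11
5   Hawks       10      5    Yui     26            10
take 5 rows with largest fouls_plus_5:
     team  assists  fouls player  games  fouls_plus_5
3  Wolves        8      6    Yui     26            11
4   Lions        6      6    Yui     26            11
0  Eagles        2      5    Yui     26            10
5   Hawks       10      5    Yui     26            10
2  Eagles       11      3    Max     77             8
mean of column 'fouls_plus_5' → 10.0

10.0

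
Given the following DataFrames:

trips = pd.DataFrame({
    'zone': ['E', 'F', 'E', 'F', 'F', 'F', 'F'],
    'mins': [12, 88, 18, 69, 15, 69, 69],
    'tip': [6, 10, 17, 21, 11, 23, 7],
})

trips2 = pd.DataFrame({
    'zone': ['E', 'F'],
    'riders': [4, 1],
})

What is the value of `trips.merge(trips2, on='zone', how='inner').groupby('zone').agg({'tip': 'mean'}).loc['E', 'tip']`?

merge on 'zone' (how='inner') → 7 rows:
  zone  mins  tip  riders
0    E    12    6       4
1    F    88   10       1
2    E    18   17       4
3    F    69   21       1
4    F    15   11       1
5    F    69   23       1
6    F    69    7       1
group by zone, mean of tip:
       tip
zone      
E     11.5
F     14.4

11.5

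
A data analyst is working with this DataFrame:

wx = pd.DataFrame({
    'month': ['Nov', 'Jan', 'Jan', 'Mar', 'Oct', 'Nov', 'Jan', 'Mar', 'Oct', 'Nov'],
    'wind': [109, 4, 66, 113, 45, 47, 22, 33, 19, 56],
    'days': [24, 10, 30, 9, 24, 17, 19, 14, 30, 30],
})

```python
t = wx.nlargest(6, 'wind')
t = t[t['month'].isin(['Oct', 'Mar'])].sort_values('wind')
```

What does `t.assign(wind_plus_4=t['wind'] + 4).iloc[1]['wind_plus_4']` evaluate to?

take 6 rows with largest wind:
  month  wind  days
3   Mar   113     9
0   Nov   109    24
2   Jan    66    30
9   Nov    56    30
5   Nov    47    17
4   Oct    45    24
filter rows where month in ['Oct', 'Mar']:
  month  wind  days
3   Mar   113     9
4   Oct    45    24
sort by wind:
  month  wind  days
4   Oct    45    24
3   Mar   113     9
add column wind_plus_4 = t['wind'] + 4:
  month  wind  days  wind_plus_4
4   Oct    45    24           49
3   Mar   113     9          117
value at position 1, column 'wind_plus_4' → 117

117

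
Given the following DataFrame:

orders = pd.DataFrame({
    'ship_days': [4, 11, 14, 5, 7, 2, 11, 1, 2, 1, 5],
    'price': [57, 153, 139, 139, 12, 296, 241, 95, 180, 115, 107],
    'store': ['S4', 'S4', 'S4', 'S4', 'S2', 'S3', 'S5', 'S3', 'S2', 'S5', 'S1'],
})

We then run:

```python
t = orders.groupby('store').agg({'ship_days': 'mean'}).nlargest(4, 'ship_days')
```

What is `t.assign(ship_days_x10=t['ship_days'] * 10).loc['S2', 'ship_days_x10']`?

group by store, mean of ship_days:
       ship_days
store           
S1           5.0
S2           4.5
S3           1.5
S4           8.5
S5           6.0
take 4 rows with largest ship_days:
       ship_days
store           
S4           8.5
S5           6.0
S1           5.0
S2           4.5
add column ship_days_x10 = t['ship_days'] * 10:
       ship_days  ship_days_x10
store                          
S4           8.5           85.0
S5           6.0           60.0
S1           5.0           50.0
S2           4.5           45.0
So loc['S2', 'ship_days_x10'] = 45.0.

45.0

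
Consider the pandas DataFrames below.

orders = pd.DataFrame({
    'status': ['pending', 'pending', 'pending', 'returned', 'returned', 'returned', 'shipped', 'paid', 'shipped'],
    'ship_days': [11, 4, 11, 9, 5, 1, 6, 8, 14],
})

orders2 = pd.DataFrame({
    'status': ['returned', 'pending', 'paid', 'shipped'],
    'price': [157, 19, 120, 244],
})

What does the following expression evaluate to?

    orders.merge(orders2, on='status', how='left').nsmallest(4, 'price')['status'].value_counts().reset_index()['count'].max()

3

merge on 'status' (how='left') → 9 rows:
     status  ship_days  price
0   pending         11     19
1   pending          4     19
2   pending         11     19
3  returned          9    157
4  returned          5    157
5  returned          1    157
6   shipped          6    244
7      paid          8    120
8   shipped         14    244
take 4 rows with smallest price:
    status  ship_days  price
0  pending         11     19
1  pending          4     19
2  pending         11     19
7     paid          8    120
value_counts of status:
status
pending    3
paid       1
Name: count, dtype: int64
reset_index():
    status  count
0  pending      3
1     paid      1
The max of column 'count' is 3.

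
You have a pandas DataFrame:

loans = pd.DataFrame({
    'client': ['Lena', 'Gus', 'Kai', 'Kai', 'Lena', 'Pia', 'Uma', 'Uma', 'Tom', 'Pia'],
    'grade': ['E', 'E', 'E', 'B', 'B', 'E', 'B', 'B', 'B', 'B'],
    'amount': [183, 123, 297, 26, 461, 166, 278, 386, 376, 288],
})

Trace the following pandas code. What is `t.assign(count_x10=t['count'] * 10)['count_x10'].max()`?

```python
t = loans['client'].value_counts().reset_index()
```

20

value_counts of client:
client
Lena    2
Kai     2
Pia     2
Uma     2
Gus     1
Tom     1
Name: count, dtype: int64
reset_index():
  client  count
0   Lena      2
1    Kai      2
2    Pia      2
3    Uma      2
4    Gus      1
5    Tom      1
add column count_x10 = t['count'] * 10:
  client  count  count_x10
0   Lena      2         20
1    Kai      2         20
2    Pia      2         20
3    Uma      2         20
4    Gus      1         10
5    Tom      1         10
Hence 20.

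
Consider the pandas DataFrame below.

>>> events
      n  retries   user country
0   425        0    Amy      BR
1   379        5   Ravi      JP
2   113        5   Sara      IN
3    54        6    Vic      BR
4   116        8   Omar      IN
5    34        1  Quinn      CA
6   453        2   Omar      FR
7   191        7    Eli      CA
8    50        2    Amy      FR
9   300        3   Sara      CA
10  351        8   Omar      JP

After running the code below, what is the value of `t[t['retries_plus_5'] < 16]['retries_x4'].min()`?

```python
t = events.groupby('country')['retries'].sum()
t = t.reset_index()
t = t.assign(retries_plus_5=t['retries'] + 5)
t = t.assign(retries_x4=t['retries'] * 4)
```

16

group by country, sum of retries:
country
BR     6
CA    11
FR     4
IN    13
JP    13
Name: retries, dtype: int64
reset_index():
  country  retries
0      BR        6
1      CA       11
2      FR        4
3      IN       13
4      JP       13
add column retries_plus_5 = t['retries'] + 5:
  country  retries  retries_plus_5
0      BR        6              11
1      CA       11              16
2      FR        4               9
3      IN       13              18
4      JP       13              18
add column retries_x4 = t['retries'] * 4:
  country  retries  retries_plus_5  retries_x4
0      BR        6              11          24
1      CA       11              16          44
2      FR        4               9          16
3      IN       13              18          52
4      JP       13              18          52
filter rows where retries_plus_5 < 16:
  country  retries  retries_plus_5  retries_x4
0      BR        6              11          24
2      FR        4               9          16
So min() = 16.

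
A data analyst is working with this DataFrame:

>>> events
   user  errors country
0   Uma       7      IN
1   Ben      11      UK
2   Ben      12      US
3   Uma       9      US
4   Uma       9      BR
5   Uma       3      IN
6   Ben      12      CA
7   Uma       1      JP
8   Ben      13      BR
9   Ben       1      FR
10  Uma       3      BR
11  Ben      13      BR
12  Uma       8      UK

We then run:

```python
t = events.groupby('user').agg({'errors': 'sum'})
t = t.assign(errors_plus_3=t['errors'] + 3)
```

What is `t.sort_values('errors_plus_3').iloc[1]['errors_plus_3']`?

65

group by user, sum of errors:
      errors
user        
Ben       62
Uma       40
add column errors_plus_3 = t['errors'] + 3:
      errors  errors_plus_3
user                       
Ben       62             65
Uma       40             43
sort by errors_plus_3:
      errors  errors_plus_3
user                       
Uma       40             43
Ben       62             65
Reading off the value at position 1, column 'errors_plus_3', we get 65.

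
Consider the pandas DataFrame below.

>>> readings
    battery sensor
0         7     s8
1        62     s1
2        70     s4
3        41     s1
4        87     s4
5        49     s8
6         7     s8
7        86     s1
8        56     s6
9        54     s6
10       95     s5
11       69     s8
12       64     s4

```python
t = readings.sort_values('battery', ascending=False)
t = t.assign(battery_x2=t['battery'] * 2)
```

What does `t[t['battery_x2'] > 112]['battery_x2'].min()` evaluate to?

sort by battery descending:
    battery sensor
10       95     s5
4        87     s4
7        86     s1
2        70     s4
11       69     s8
12       64     s4
1        62     s1
8        56     s6
9        54     s6
5        49     s8
3        41     s1
0         7     s8
6         7     s8
add column battery_x2 = t['battery'] * 2:
    battery sensor  battery_x2
10       95     s5         190
4        87     s4         174
7        86     s1         172
2        70     s4         140
11       69     s8         138
12       64     s4         128
1        62     s1         124
8        56     s6         112
9        54     s6         108
5        49     s8          98
3        41     s1          82
0         7     s8          14
6         7     s8          14
filter rows where battery_x2 > 112:
    battery sensor  battery_x2
10       95     s5         190
4        87     s4         174
7        86     s1         172
2        70     s4         140
11       69     s8         138
12       64     s4         128
1        62     s1         124

124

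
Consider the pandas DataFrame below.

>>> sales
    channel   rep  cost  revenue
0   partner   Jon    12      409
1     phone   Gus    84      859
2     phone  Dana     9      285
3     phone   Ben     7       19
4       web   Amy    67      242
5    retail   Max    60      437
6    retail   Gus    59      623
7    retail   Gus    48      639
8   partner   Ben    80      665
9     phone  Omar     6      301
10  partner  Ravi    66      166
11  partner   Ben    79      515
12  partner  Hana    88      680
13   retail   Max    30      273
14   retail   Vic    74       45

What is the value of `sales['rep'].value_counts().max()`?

3

value_counts of rep:
rep
Gus     3
Ben     3
Max     2
Jon     1
Dana    1
Amy     1
Omar    1
Ravi    1
Hana    1
Vic     1
Name: count, dtype: int64
Reading off the max of the resulting series, we get 3.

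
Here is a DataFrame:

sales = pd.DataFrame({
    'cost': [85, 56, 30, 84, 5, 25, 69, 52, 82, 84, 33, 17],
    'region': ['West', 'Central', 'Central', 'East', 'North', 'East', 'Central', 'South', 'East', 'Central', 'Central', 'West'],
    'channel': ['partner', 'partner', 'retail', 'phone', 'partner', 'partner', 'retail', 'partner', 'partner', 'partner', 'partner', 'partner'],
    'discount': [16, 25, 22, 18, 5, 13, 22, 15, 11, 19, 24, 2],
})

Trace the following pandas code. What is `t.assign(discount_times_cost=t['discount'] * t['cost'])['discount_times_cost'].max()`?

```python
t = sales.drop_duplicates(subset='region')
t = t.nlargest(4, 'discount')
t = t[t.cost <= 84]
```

1512

drop duplicate region (keep=first):
   cost   region  channel  discount
0    85     West  partner        16
1    56  Central  partner        25
3    84     East    phone        18
4     5    North  partner         5
7    52    South  partner        15
take 4 rows with largest discount:
   cost   region  channel  discount
1    56  Central  partner        25
3    84     East    phone        18
0    85     West  partner        16
7    52    South  partner        15
filter rows where cost <= 84:
   cost   region  channel  discount
1    56  Central  partner        25
3    84     East    phone        18
7    52    South  partner        15
add column discount_times_cost = t['discount'] * t['cost']:
   cost   region  channel  discount  discount_times_cost
1    56  Central  partner        25                 1400
3    84     East    phone        18                 1512
7    52    South  partner        15                  780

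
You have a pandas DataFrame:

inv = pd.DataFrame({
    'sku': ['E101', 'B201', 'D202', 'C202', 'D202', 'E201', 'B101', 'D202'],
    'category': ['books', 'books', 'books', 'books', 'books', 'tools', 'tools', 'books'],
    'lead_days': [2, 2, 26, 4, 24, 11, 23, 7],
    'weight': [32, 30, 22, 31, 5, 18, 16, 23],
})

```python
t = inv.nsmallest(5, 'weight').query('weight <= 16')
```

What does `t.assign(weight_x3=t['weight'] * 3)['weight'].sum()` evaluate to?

take 5 rows with smallest weight:
    sku category  lead_days  weight
4  D202    books         24       5
6  B101    tools         23      16
5  E201    tools         11      18
2  D202    books         26      22
7  D202    books          7      23
filter rows where weight <= 16:
    sku category  lead_days  weight
4  D202    books         24       5
6  B101    tools         23      16
add column weight_x3 = t['weight'] * 3:
    sku category  lead_days  weight  weight_x3
4  D202    books         24       5         15
6  B101    tools         23      16         48
Then the sum of column 'weight': 21

21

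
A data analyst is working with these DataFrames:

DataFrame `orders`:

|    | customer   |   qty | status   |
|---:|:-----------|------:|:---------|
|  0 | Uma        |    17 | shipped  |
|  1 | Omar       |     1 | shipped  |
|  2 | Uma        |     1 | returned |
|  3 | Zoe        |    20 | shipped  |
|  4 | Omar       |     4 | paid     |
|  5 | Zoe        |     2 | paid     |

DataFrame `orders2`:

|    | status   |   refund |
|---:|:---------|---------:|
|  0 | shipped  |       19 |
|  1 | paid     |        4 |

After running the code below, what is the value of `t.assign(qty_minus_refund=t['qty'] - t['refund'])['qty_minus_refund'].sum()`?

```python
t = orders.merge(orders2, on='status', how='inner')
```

merge on 'status' (how='inner') → 5 rows:
  customer  qty   status  refund
0      Uma   17  shipped      19
1     Omar    1  shipped      19
2      Zoe   20  shipped      19
3     Omar    4     paid       4
4      Zoe    2     paid       4
add column qty_minus_refund = t['qty'] - t['refund']:
  customer  qty   status  refund  qty_minus_refund
0      Uma   17  shipped      19                -2
1     Omar    1  shipped      19               -18
2      Zoe   20  shipped      19                 1
3     Omar    4     paid       4                 0
4      Zoe    2     paid       4                -2
Reading off the sum of column 'qty_minus_refund', we get -21.

-21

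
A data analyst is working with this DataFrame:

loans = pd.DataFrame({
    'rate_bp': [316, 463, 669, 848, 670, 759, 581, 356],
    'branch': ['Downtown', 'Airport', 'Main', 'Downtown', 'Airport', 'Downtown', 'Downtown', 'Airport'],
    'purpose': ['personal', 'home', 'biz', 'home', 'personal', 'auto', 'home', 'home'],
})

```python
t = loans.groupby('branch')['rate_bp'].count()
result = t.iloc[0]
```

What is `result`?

3

group by branch, count of rate_bp:
branch
Airport     3
Downtown    4
Main        1
Name: rate_bp, dtype: int64
Hence 3.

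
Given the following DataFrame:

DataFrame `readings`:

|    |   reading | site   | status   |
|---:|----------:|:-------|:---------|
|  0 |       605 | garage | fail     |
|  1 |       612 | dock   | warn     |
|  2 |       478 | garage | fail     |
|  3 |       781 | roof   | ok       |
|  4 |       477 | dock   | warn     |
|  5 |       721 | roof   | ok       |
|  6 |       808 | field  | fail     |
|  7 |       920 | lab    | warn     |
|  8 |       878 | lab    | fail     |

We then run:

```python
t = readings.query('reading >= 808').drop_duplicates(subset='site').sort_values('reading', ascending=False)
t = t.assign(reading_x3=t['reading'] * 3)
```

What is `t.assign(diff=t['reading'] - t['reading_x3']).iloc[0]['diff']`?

filter rows where reading >= 808:
   reading   site status
6      808  field   fail
7      920    lab   warn
8      878    lab   fail
drop duplicate site (keep=first):
   reading   site status
6      808  field   fail
7      920    lab   warn
sort by reading descending:
   reading   site status
7      920    lab   warn
6      808  field   fail
add column reading_x3 = t['reading'] * 3:
   reading   site status  reading_x3
7      920    lab   warn        2760
6      808  field   fail        2424
add column diff = t['reading'] - t['reading_x3']:
   reading   site status  reading_x3  diff
7      920    lab   warn        2760 -1840
6      808  field   fail        2424 -1616

-1840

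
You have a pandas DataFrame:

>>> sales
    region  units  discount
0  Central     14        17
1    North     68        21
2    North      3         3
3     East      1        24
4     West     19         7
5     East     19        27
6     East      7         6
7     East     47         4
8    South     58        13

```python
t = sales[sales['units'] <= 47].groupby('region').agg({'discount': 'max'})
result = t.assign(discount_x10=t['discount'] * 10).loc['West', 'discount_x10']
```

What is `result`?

filter rows where units <= 47:
    region  units  discount
0  Central     14        17
2    North      3         3
3     East      1        24
4     West     19         7
5     East     19        27
6     East      7         6
7     East     47         4
group by region, max of discount:
         discount
region           
Central        17
East           27
North           3
West            7
add column discount_x10 = t['discount'] * 10:
         discount  discount_x10
region                         
Central        17           170
East           27           270
North           3            30
West            7            70
So loc['West', 'discount_x10'] = 70.

70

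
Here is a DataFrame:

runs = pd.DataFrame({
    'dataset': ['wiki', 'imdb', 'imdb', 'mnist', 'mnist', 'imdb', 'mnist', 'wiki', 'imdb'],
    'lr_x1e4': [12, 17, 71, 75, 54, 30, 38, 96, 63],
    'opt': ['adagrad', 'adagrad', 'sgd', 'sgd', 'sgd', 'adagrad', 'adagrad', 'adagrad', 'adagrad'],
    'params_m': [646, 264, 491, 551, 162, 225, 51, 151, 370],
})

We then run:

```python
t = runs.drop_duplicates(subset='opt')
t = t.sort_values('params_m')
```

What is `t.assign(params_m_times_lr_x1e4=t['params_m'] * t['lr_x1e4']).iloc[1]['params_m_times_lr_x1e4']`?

drop duplicate opt (keep=first):
  dataset  lr_x1e4      opt  params_m
0    wiki       12  adagrad       646
2    imdb       71      sgd       491
sort by params_m:
  dataset  lr_x1e4      opt  params_m
2    imdb       71      sgd       491
0    wiki       12  adagrad       646
add column params_m_times_lr_x1e4 = t['params_m'] * t['lr_x1e4']:
  dataset  lr_x1e4      opt  params_m  params_m_times_lr_x1e4
2    imdb       71      sgd       491                   34861
0    wiki       12  adagrad       646                    7752
Finally, value at position 1, column 'params_m_times_lr_x1e4' = 7752.

7752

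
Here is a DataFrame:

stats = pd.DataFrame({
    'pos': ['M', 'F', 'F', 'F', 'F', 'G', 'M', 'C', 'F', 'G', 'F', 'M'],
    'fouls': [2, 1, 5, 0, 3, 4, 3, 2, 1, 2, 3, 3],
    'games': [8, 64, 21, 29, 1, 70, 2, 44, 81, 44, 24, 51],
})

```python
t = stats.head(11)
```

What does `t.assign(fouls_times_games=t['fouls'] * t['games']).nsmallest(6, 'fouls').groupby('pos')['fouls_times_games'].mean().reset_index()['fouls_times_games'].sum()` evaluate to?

240.333333333

take first 11 rows:
   pos  fouls  games
0    M      2      8
1    F      1     64
2    F      5     21
3    F      0     29
4    F      3      1
5    G      4     70
6    M      3      2
7    C      2     44
8    F      1     81
9    G      2     44
10   F      3     24
add column fouls_times_games = t['fouls'] * t['games']:
   pos  fouls  games  fouls_times_games
0    M      2      8                 16
1    F      1     64                 64
2    F      5     21                105
3    F      0     29                  0
4    F      3      1                  3
5    G      4     70                280
6    M      3      2                  6
7    C      2     44                 88
8    F      1     81                 81
9    G      2     44                 88
10   F      3     24                 72
take 6 rows with smallest fouls:
  pos  fouls  games  fouls_times_games
3   F      0     29                  0
1   F      1     64                 64
8   F      1     81                 81
0   M      2      8                 16
7   C      2     44                 88
9   G      2     44                 88
group by pos, mean of fouls_times_games:
pos
C    88.000000
F    48.333333
G    88.000000
M    16.000000
Name: fouls_times_games, dtype: float64
reset_index():
  pos  fouls_times_games
0   C          88.000000
1   F          48.333333
2   G          88.000000
3   M          16.000000
Taking the sum of column 'fouls_times_games' gives 240.333333333.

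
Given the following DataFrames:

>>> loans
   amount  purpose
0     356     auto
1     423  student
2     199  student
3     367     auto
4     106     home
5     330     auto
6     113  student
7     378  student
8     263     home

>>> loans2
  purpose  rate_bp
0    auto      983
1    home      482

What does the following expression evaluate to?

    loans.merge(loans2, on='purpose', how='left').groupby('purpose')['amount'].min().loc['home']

106

merge on 'purpose' (how='left') → 9 rows:
   amount  purpose  rate_bp
0     356     auto    983.0
1     423  student      NaN
2     199  student      NaN
3     367     auto    983.0
4     106     home    482.0
5     330     auto    983.0
6     113  student      NaN
7     378  student      NaN
8     263     home    482.0
group by purpose, min of amount:
purpose
auto       330
home       106
student    113
Name: amount, dtype: int64
Finally, value at index 'home' = 106.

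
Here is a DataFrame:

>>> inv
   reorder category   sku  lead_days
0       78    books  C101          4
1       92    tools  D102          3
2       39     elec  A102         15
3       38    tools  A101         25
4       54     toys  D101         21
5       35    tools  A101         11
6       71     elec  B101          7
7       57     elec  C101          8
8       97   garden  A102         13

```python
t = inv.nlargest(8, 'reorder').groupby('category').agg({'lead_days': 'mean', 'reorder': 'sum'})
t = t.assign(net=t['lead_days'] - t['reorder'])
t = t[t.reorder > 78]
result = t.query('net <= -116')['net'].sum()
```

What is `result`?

take 8 rows with largest reorder:
   reorder category   sku  lead_days
8       97   garden  A102         13
1       92    tools  D102          3
0       78    books  C101          4
6       71     elec  B101          7
7       57     elec  C101          8
4       54     toys  D101         21
2       39     elec  A102         15
3       38    tools  A101         25
group by category: mean(lead_days), sum(reorder):
          lead_days  reorder
category                    
books           4.0       78
elec           10.0      167
garden         13.0       97
tools          14.0      130
toys           21.0       54
add column net = t['lead_days'] - t['reorder']:
          lead_days  reorder    net
category                           
books           4.0       78  -74.0
elec           10.0      167 -157.0
garden         13.0       97  -84.0
tools          14.0      130 -116.0
toys           21.0       54  -33.0
filter rows where reorder > 78:
          lead_days  reorder    net
category                           
elec           10.0      167 -157.0
garden         13.0       97  -84.0
tools          14.0      130 -116.0
filter rows where net <= -116:
          lead_days  reorder    net
category                           
elec           10.0      167 -157.0
tools          14.0      130 -116.0
Taking the sum of column 'net' gives -273.0.

-273.0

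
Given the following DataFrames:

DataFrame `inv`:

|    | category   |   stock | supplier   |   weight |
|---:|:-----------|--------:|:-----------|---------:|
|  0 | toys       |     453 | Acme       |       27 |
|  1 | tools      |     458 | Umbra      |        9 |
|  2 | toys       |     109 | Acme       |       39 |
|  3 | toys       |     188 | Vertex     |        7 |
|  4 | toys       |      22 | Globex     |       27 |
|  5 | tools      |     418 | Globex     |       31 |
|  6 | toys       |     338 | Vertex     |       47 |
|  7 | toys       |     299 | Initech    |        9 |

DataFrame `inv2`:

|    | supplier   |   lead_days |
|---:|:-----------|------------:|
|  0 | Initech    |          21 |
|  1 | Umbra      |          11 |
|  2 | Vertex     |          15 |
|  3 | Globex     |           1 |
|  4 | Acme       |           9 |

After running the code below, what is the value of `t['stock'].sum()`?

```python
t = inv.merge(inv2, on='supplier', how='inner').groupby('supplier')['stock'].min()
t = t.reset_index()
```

1076

merge on 'supplier' (how='inner') → 8 rows:
  category  stock supplier  weight  lead_days
0     toys    453     Acme      27          9
1    tools    458    Umbra       9         11
2     toys    109     Acme      39          9
3     toys    188   Vertex       7         15
4     toys     22   Globex      27          1
5    tools    418   Globex      31          1
6     toys    338   Vertex      47         15
7     toys    299  Initech       9         21
group by supplier, min of stock:
supplier
Acme       109
Globex      22
Initech    299
Umbra      458
Vertex     188
Name: stock, dtype: int64
reset_index():
  supplier  stock
0     Acme    109
1   Globex     22
2  Initech    299
3    Umbra    458
4   Vertex    188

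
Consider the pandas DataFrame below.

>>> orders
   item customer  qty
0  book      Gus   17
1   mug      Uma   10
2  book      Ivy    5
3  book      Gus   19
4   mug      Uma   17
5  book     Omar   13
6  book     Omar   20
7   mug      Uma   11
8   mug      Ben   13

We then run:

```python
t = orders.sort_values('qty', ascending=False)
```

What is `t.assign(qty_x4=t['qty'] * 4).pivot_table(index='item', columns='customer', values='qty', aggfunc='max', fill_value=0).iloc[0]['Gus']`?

sort by qty descending:
   item customer  qty
6  book     Omar   20
3  book      Gus   19
0  book      Gus   17
4   mug      Uma   17
5  book     Omar   13
8   mug      Ben   13
7   mug      Uma   11
1   mug      Uma   10
2  book      Ivy    5
add column qty_x4 = t['qty'] * 4:
   item customer  qty  qty_x4
6  book     Omar   20      80
3  book      Gus   19      76
0  book      Gus   17      68
4   mug      Uma   17      68
5  book     Omar   13      52
8   mug      Ben   13      52
7   mug      Uma   11      44
1   mug      Uma   10      40
2  book      Ivy    5      20
pivot: rows=item, cols=customer, max(qty):
customer  Ben  Gus  Ivy  Omar  Uma
item                              
book        0   19    5    20    0
mug        13    0    0     0   17
value at position 0, column 'Gus' → 19

19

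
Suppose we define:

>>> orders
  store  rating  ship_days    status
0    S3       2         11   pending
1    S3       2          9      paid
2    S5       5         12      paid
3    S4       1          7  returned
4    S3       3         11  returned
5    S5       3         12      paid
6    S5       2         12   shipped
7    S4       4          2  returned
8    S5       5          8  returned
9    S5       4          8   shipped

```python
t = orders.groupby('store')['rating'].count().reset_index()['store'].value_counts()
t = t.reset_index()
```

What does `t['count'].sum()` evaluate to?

group by store, count of rating:
store
S3    3
S4    2
S5    5
Name: rating, dtype: int64
reset_index():
  store  rating
0    S3       3
1    S4       2
2    S5       5
value_counts of store:
store
S3    1
S4    1
S5    1
Name: count, dtype: int64
reset_index():
  store  count
0    S3      1
1    S4      1
2    S5      1
Reading off the sum of column 'count', we get 3.

3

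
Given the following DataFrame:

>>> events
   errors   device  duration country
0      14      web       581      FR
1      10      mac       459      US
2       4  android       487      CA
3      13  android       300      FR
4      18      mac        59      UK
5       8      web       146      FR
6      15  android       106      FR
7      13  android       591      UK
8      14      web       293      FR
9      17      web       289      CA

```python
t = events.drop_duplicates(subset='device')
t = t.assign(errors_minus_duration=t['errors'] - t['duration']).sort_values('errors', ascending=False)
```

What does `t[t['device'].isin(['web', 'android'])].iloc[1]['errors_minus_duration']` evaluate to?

-483

drop duplicate device (keep=first):
   errors   device  duration country
0      14      web       581      FR
1      10      mac       459      US
2       4  android       487      CA
add column errors_minus_duration = t['errors'] - t['duration']:
   errors   device  duration country  errors_minus_duration
0      14      web       581      FR                   -567
1      10      mac       459      US                   -449
2       4  android       487      CA                   -483
sort by errors descending:
   errors   device  duration country  errors_minus_duration
0      14      web       581      FR                   -567
1      10      mac       459      US                   -449
2       4  android       487      CA                   -483
filter rows where device in ['web', 'android']:
   errors   device  duration country  errors_minus_duration
0      14      web       581      FR                   -567
2       4  android       487      CA                   -483
The value at position 1, column 'errors_minus_duration' is -483.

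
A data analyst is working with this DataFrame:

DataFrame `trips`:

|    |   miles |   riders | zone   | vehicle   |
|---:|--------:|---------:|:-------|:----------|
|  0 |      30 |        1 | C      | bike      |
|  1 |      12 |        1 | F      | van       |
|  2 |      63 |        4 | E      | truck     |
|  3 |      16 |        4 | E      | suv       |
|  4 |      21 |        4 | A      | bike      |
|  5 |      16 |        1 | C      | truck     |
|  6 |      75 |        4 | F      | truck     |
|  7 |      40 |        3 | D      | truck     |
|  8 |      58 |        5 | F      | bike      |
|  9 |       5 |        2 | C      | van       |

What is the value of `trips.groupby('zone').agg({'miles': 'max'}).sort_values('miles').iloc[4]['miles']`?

group by zone, max of miles:
      miles
zone       
A        21
C        30
D        40
E        63
F        75
sort by miles:
      miles
zone       
A        21
C        30
D        40
E        63
F        75

75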